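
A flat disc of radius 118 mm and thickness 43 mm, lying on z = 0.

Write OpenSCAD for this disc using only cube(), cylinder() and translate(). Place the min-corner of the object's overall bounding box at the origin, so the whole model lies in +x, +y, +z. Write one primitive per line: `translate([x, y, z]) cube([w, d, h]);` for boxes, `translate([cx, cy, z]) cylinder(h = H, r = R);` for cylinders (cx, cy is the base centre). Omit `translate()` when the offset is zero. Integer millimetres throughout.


translate([118, 118, 0]) cylinder(h = 43, r = 118);


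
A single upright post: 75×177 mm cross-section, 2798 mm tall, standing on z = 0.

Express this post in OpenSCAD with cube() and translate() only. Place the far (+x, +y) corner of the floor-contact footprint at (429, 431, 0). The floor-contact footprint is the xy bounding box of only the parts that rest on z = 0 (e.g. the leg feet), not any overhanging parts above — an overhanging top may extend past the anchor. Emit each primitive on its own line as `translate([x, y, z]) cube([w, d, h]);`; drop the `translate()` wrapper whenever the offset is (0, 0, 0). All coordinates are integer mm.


translate([354, 254, 0]) cube([75, 177, 2798]);


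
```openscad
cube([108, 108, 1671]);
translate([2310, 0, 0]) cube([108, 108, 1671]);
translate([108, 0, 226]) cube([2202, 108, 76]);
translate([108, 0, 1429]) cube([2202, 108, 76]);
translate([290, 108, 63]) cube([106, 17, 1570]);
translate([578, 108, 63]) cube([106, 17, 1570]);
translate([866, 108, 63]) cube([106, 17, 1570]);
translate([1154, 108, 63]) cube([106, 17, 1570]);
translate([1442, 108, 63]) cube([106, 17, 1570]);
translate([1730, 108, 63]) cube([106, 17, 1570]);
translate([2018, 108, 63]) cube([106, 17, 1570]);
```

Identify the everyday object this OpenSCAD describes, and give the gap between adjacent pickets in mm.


A fence section. The picket gap is 182 mm.

Two posts, two rails, 7 pickets — a fence section. Span 2202 mm holds 7 pickets of 106 mm with 8 equal gaps: ⌊(2202 − 7·106) / 8⌋ = 182 mm.


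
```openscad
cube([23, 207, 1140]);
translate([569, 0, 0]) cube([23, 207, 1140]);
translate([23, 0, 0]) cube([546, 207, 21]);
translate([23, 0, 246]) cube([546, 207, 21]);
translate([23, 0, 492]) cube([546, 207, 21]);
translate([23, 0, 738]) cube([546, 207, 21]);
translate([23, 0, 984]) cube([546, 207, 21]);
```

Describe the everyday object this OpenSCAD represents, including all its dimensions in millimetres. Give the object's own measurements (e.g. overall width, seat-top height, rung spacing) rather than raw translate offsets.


An open bookshelf. Two side panels, each 23 mm thick, 207 mm deep and 1140 mm tall, stand 592 mm apart (outside-to-outside). Between them sit 5 shelves, each 21 mm thick and 207 mm deep, spanning the full gap between the sides. The bottom shelf rests on the floor (its underside at z = 0) and the clear gap between one shelf's top and the next shelf's underside is 225 mm.


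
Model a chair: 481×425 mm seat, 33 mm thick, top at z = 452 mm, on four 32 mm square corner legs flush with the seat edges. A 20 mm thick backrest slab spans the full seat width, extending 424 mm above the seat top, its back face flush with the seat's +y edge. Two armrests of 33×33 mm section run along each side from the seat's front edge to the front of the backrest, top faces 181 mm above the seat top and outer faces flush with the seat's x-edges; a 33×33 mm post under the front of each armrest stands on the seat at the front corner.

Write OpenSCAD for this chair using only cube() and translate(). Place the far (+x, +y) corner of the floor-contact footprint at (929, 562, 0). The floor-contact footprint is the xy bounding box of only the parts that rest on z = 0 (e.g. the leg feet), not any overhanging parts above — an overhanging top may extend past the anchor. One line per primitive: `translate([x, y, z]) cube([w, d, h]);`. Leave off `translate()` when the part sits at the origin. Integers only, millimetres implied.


translate([448, 137, 419]) cube([481, 425, 33]);
translate([448, 137, 0]) cube([32, 32, 419]);
translate([897, 137, 0]) cube([32, 32, 419]);
translate([448, 530, 0]) cube([32, 32, 419]);
translate([897, 530, 0]) cube([32, 32, 419]);
translate([448, 542, 452]) cube([481, 20, 424]);
translate([448, 137, 600]) cube([33, 405, 33]);
translate([896, 137, 600]) cube([33, 405, 33]);
translate([448, 137, 452]) cube([33, 33, 148]);
translate([896, 137, 452]) cube([33, 33, 148]);


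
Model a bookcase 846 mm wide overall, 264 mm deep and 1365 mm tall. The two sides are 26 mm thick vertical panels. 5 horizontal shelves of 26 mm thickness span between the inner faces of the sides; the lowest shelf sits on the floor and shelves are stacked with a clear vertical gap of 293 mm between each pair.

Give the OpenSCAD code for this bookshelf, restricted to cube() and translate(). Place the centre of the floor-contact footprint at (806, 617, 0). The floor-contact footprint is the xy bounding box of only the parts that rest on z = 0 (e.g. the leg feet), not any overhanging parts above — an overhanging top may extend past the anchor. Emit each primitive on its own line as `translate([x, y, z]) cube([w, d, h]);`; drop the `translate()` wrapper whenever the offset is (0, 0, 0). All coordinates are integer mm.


translate([383, 485, 0]) cube([26, 264, 1365]);
translate([1203, 485, 0]) cube([26, 264, 1365]);
translate([409, 485, 0]) cube([794, 264, 26]);
translate([409, 485, 319]) cube([794, 264, 26]);
translate([409, 485, 638]) cube([794, 264, 26]);
translate([409, 485, 957]) cube([794, 264, 26]);
translate([409, 485, 1276]) cube([794, 264, 26]);


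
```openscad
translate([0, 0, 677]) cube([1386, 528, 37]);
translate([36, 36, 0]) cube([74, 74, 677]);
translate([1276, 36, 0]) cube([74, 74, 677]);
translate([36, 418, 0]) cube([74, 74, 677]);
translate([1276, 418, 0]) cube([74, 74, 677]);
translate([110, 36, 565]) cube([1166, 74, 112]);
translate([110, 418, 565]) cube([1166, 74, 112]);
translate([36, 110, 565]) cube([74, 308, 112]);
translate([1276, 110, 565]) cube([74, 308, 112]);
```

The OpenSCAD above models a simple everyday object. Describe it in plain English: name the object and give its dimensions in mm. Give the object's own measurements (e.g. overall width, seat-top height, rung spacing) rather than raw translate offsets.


A rectangular dining table. The top is 1386×528×37 mm with its upper surface at z = 714 mm. It stands on four 74×74 mm square legs, each inset 36 mm from the nearest pair of top edges, running from the floor to the underside of the top. Four apron rails, 74 mm thick and 112 mm tall, run between adjacent legs with their top edges flush with the underside of the top and their outer faces flush with the legs' outer faces.


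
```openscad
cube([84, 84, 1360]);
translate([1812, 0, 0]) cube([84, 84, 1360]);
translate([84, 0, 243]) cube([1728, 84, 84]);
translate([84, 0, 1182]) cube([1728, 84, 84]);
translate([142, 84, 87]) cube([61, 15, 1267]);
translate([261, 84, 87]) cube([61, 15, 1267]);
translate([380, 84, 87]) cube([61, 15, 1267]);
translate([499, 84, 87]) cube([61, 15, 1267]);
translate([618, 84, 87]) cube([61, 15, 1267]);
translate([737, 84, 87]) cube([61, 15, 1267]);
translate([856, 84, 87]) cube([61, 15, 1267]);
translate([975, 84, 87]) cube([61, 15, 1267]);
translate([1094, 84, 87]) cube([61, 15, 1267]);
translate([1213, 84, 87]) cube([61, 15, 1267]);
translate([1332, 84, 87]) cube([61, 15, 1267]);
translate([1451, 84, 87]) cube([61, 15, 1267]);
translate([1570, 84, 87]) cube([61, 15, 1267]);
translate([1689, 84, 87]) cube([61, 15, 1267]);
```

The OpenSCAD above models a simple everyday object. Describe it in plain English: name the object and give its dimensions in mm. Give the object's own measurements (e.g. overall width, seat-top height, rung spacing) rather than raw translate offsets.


A fence section. Two 84×84 mm posts, 1360 mm tall, stand on the floor with a clear span of 1728 mm between their inner faces. Two horizontal rails of 84×84 mm section span the gap between the posts with their undersides at z = 243 mm and z = 1182 mm, flush with the posts' −y face. 14 pickets, each 61 mm wide, 15 mm thick and 1267 mm tall, are fixed to the +y face of the rails with their bottoms at z = 87 mm, spaced across the span with a 58 mm gap after the −x post and between neighbouring pickets, with 62 mm left before the +x post.


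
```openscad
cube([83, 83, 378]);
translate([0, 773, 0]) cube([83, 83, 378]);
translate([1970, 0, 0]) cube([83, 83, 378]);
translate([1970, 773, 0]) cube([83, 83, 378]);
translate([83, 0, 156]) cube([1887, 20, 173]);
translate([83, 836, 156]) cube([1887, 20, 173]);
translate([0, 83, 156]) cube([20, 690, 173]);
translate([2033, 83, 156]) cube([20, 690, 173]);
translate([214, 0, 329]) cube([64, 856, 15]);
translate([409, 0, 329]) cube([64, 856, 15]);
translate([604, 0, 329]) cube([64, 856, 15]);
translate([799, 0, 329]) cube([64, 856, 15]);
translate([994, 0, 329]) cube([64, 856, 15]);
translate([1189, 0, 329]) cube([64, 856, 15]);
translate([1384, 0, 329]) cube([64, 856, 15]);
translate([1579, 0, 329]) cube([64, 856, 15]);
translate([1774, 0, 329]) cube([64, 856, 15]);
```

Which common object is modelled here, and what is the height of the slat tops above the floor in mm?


A bed frame. The slat-top height is 344 mm.

Four posts, four rails, and a row of slats — a bed frame. Slats sit on the rails at z = 156 + 173 = 329; with slat thickness 15, the top is 344 mm.


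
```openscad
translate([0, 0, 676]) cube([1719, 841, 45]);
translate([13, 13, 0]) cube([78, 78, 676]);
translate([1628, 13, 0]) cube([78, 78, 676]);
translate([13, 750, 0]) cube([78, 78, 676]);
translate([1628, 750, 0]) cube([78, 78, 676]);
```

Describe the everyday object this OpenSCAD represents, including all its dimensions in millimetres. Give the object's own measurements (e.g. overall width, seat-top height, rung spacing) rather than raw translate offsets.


A rectangular dining table. The top is 1719×841×45 mm with its upper surface at z = 721 mm. It stands on four 78×78 mm square legs, each inset 13 mm from the nearest pair of top edges, running from the floor to the underside of the top.


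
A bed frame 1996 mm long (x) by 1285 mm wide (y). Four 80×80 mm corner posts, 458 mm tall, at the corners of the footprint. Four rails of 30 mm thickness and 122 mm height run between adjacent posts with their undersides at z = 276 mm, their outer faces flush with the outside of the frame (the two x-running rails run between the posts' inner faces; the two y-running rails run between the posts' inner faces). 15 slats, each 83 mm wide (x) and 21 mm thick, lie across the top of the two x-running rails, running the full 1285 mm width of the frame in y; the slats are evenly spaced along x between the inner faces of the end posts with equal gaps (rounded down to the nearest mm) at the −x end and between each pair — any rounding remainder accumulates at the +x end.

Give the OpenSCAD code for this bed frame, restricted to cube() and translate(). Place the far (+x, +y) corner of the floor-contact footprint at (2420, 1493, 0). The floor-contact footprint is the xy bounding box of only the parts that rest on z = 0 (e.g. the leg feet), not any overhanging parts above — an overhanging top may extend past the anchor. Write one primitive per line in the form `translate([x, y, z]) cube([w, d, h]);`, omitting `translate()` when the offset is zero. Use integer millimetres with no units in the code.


translate([424, 208, 0]) cube([80, 80, 458]);
translate([424, 1413, 0]) cube([80, 80, 458]);
translate([2340, 208, 0]) cube([80, 80, 458]);
translate([2340, 1413, 0]) cube([80, 80, 458]);
translate([504, 208, 276]) cube([1836, 30, 122]);
translate([504, 1463, 276]) cube([1836, 30, 122]);
translate([424, 288, 276]) cube([30, 1125, 122]);
translate([2390, 288, 276]) cube([30, 1125, 122]);
translate([540, 208, 398]) cube([83, 1285, 21]);
translate([659, 208, 398]) cube([83, 1285, 21]);
translate([778, 208, 398]) cube([83, 1285, 21]);
translate([897, 208, 398]) cube([83, 1285, 21]);
translate([1016, 208, 398]) cube([83, 1285, 21]);
translate([1135, 208, 398]) cube([83, 1285, 21]);
translate([1254, 208, 398]) cube([83, 1285, 21]);
translate([1373, 208, 398]) cube([83, 1285, 21]);
translate([1492, 208, 398]) cube([83, 1285, 21]);
translate([1611, 208, 398]) cube([83, 1285, 21]);
translate([1730, 208, 398]) cube([83, 1285, 21]);
translate([1849, 208, 398]) cube([83, 1285, 21]);
translate([1968, 208, 398]) cube([83, 1285, 21]);
translate([2087, 208, 398]) cube([83, 1285, 21]);
translate([2206, 208, 398]) cube([83, 1285, 21]);


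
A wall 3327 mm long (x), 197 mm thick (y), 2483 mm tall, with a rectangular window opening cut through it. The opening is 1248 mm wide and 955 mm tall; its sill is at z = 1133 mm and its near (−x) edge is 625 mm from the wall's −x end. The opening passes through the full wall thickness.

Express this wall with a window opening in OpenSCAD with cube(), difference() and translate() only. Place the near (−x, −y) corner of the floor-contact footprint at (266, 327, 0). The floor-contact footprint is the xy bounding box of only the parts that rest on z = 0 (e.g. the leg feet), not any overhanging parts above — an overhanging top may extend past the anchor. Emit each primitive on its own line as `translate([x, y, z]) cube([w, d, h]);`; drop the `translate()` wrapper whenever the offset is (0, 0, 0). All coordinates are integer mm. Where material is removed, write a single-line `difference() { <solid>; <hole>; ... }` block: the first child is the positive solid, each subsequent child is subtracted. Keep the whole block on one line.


difference() { translate([266, 327, 0]) cube([3327, 197, 2483]); translate([891, 327, 1133]) cube([1248, 197, 955]); }


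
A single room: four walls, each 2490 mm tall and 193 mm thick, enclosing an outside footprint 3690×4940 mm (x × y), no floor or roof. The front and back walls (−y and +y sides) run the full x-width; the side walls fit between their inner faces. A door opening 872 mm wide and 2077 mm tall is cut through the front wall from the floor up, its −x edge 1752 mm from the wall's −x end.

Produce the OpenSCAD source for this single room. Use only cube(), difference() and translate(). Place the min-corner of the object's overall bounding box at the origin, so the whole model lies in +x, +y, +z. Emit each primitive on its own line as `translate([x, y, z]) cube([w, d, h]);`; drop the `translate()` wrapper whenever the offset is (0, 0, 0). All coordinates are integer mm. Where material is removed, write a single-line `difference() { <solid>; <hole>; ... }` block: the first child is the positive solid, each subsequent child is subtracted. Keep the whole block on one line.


difference() { cube([3690, 193, 2490]); translate([1752, 0, 0]) cube([872, 193, 2077]); }
translate([0, 4747, 0]) cube([3690, 193, 2490]);
translate([0, 193, 0]) cube([193, 4554, 2490]);
translate([3497, 193, 0]) cube([193, 4554, 2490]);


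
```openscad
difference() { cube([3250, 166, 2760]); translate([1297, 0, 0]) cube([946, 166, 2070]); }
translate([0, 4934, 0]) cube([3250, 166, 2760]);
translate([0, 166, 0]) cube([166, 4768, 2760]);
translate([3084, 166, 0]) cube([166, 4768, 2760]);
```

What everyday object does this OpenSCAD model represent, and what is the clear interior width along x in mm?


A single room. The interior width is 2918 mm.

Four walls enclosing a rectangle with a door in the front wall — a room. Outside width 3250 minus two 166 mm walls gives 2918 mm.


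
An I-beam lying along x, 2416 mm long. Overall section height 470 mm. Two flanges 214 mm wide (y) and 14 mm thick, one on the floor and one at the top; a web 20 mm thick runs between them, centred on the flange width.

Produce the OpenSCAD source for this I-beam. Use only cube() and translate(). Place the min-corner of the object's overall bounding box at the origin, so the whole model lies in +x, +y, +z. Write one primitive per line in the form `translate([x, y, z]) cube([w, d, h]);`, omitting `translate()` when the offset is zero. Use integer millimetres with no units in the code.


cube([2416, 214, 14]);
translate([0, 97, 14]) cube([2416, 20, 442]);
translate([0, 0, 456]) cube([2416, 214, 14]);


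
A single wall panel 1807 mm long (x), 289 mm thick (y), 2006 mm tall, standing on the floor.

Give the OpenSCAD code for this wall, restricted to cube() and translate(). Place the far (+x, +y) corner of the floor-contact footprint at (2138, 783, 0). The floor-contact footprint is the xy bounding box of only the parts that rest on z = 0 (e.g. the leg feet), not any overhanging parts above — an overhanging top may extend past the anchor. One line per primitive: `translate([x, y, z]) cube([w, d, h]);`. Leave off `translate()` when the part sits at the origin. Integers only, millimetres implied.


translate([331, 494, 0]) cube([1807, 289, 2006]);


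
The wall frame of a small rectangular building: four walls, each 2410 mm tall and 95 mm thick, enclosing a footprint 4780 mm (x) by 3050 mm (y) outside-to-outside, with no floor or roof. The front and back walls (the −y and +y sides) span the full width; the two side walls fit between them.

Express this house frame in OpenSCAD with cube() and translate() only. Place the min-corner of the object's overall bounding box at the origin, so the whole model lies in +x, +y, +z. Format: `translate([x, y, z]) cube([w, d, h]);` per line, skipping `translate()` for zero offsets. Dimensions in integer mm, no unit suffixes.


cube([4780, 95, 2410]);
translate([0, 2955, 0]) cube([4780, 95, 2410]);
translate([0, 95, 0]) cube([95, 2860, 2410]);
translate([4685, 95, 0]) cube([95, 2860, 2410]);


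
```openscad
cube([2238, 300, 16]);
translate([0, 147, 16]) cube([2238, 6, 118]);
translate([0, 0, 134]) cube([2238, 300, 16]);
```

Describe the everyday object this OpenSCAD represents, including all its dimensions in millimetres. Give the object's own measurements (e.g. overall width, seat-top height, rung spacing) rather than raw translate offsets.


An I-beam lying along x, 2238 mm long. Overall section height 150 mm. Two flanges 300 mm wide (y) and 16 mm thick, one on the floor and one at the top; a web 6 mm thick runs between them, centred on the flange width.


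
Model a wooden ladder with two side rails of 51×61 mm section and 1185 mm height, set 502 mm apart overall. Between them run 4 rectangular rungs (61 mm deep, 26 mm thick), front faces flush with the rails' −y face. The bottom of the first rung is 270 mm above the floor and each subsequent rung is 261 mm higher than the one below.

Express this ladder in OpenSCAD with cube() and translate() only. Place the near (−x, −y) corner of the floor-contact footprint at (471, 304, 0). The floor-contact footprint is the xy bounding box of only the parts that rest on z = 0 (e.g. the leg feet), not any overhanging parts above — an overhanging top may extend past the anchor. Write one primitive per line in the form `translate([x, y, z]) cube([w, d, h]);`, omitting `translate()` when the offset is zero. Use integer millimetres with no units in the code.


translate([471, 304, 0]) cube([51, 61, 1185]);
translate([922, 304, 0]) cube([51, 61, 1185]);
translate([522, 304, 270]) cube([400, 61, 26]);
translate([522, 304, 531]) cube([400, 61, 26]);
translate([522, 304, 792]) cube([400, 61, 26]);
translate([522, 304, 1053]) cube([400, 61, 26]);


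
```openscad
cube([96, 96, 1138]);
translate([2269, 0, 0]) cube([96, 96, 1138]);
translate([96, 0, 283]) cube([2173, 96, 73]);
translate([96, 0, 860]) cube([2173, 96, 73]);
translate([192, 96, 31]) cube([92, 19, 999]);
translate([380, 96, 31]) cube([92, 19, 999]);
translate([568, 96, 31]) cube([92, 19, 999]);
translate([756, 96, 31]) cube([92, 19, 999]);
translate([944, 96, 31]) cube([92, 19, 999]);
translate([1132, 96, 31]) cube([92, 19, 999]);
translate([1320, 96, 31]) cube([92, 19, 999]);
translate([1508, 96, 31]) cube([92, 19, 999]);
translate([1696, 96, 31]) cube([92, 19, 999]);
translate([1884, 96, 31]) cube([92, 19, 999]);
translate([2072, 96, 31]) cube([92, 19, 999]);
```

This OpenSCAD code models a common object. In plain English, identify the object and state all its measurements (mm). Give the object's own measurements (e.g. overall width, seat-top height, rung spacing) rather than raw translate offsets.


A fence section. Two 96×96 mm posts, 1138 mm tall, stand on the floor with a clear span of 2173 mm between their inner faces. Two horizontal rails of 96×73 mm section span the gap between the posts with their undersides at z = 283 mm and z = 860 mm, flush with the posts' −y face. 11 pickets, each 92 mm wide, 19 mm thick and 999 mm tall, are fixed to the +y face of the rails with their bottoms at z = 31 mm, spaced across the span with a 96 mm gap after the −x post and between neighbouring pickets, with 105 mm left before the +x post.


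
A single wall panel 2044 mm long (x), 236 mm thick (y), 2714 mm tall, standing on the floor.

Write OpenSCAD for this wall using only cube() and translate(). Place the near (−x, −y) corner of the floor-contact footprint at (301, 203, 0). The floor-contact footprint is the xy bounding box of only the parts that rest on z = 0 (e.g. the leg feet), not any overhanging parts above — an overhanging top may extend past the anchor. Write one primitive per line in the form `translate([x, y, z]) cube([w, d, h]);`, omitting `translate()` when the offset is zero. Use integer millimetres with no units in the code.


translate([301, 203, 0]) cube([2044, 236, 2714]);


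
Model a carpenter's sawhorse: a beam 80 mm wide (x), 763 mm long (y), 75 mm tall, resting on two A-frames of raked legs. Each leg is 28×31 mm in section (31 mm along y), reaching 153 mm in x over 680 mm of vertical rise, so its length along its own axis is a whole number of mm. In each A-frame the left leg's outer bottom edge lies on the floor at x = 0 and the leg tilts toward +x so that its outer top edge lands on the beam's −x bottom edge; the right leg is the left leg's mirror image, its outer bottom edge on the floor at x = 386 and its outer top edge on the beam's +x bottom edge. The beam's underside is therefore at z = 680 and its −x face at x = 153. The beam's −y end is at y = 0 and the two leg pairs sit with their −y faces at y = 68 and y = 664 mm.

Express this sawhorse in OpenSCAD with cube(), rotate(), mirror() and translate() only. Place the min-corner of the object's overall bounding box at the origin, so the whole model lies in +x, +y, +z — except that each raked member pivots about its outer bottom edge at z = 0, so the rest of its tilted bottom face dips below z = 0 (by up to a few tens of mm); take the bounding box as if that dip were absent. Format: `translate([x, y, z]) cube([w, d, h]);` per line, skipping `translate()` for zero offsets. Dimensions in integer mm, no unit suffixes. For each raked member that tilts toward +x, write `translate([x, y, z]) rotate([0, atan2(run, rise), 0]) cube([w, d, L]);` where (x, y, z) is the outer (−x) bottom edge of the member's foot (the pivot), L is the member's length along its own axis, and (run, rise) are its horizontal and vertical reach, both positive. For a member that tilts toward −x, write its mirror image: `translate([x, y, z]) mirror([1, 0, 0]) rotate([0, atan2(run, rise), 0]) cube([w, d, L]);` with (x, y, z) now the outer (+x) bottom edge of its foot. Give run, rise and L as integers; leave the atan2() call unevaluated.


translate([153, 0, 680]) cube([80, 763, 75]);
translate([0, 68, 0]) rotate([0, atan2(153, 680), 0]) cube([28, 31, 697]);
translate([386, 68, 0]) mirror([1, 0, 0]) rotate([0, atan2(153, 680), 0]) cube([28, 31, 697]);
translate([0, 664, 0]) rotate([0, atan2(153, 680), 0]) cube([28, 31, 697]);
translate([386, 664, 0]) mirror([1, 0, 0]) rotate([0, atan2(153, 680), 0]) cube([28, 31, 697]);


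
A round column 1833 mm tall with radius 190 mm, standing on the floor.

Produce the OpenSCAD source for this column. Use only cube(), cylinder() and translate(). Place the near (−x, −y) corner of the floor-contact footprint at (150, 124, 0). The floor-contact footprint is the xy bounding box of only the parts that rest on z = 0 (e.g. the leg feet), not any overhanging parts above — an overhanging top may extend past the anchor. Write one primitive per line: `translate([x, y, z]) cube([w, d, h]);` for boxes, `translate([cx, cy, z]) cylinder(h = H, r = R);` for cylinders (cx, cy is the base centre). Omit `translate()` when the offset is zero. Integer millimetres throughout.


translate([340, 314, 0]) cylinder(h = 1833, r = 190);


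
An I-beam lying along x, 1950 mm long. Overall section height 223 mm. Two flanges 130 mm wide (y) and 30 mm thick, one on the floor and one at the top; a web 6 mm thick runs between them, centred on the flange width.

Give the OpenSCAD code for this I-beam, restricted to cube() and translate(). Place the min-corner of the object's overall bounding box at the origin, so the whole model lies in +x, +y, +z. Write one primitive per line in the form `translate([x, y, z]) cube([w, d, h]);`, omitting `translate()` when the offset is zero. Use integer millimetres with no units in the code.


cube([1950, 130, 30]);
translate([0, 62, 30]) cube([1950, 6, 163]);
translate([0, 0, 193]) cube([1950, 130, 30]);


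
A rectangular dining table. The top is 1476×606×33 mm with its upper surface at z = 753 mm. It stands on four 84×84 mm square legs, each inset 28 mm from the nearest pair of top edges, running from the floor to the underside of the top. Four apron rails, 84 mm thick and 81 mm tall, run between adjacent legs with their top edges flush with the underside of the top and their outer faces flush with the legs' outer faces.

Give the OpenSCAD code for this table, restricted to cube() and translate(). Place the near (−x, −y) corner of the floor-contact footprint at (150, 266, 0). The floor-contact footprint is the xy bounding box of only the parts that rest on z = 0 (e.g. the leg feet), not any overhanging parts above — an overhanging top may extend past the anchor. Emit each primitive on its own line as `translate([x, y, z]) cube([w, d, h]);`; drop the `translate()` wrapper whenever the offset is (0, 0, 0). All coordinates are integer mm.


translate([122, 238, 720]) cube([1476, 606, 33]);
translate([150, 266, 0]) cube([84, 84, 720]);
translate([1486, 266, 0]) cube([84, 84, 720]);
translate([150, 732, 0]) cube([84, 84, 720]);
translate([1486, 732, 0]) cube([84, 84, 720]);
translate([234, 266, 639]) cube([1252, 84, 81]);
translate([234, 732, 639]) cube([1252, 84, 81]);
translate([150, 350, 639]) cube([84, 382, 81]);
translate([1486, 350, 639]) cube([84, 382, 81]);


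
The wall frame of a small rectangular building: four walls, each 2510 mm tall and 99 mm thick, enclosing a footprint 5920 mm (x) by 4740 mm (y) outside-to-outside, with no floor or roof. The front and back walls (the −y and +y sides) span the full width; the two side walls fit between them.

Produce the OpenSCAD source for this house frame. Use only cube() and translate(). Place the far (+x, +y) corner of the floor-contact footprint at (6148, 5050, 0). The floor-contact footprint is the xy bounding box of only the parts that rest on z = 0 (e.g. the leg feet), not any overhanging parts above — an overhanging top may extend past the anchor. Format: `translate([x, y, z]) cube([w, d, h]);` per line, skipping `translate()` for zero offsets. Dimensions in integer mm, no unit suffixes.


translate([228, 310, 0]) cube([5920, 99, 2510]);
translate([228, 4951, 0]) cube([5920, 99, 2510]);
translate([228, 409, 0]) cube([99, 4542, 2510]);
translate([6049, 409, 0]) cube([99, 4542, 2510]);


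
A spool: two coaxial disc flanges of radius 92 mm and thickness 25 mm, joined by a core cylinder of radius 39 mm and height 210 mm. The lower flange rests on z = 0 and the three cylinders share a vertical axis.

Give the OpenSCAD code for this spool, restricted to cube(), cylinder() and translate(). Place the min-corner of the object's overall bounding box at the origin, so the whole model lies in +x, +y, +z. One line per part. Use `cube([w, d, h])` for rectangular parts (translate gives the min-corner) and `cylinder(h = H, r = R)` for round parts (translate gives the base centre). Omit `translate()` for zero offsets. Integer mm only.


translate([92, 92, 0]) cylinder(h = 25, r = 92);
translate([92, 92, 25]) cylinder(h = 210, r = 39);
translate([92, 92, 235]) cylinder(h = 25, r = 92);


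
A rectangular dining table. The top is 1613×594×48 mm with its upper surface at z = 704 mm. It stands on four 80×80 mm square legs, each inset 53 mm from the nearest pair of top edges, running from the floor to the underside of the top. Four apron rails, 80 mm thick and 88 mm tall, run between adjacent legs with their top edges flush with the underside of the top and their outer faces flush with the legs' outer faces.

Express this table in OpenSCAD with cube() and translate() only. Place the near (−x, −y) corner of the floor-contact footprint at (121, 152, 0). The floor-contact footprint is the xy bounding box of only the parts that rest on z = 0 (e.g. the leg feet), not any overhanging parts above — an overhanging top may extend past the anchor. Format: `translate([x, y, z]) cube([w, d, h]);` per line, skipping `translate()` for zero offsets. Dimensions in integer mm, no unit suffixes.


// leg_h = 704 - 48 = 656
// apron z = 656 - 88 = 568
translate([68, 99, 656]) cube([1613, 594, 48]);
translate([121, 152, 0]) cube([80, 80, 656]);
translate([1548, 152, 0]) cube([80, 80, 656]);
translate([121, 560, 0]) cube([80, 80, 656]);
translate([1548, 560, 0]) cube([80, 80, 656]);
translate([201, 152, 568]) cube([1347, 80, 88]);
translate([201, 560, 568]) cube([1347, 80, 88]);
translate([121, 232, 568]) cube([80, 328, 88]);
translate([1548, 232, 568]) cube([80, 328, 88]);


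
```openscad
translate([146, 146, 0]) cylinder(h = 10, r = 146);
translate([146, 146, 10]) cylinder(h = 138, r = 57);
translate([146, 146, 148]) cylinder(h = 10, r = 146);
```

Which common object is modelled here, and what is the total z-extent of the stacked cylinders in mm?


A spool. The overall height is 158 mm.

Three coaxial cylinders, large–small–large — a spool. Two 10 mm flanges and a 138 mm core give 10 + 138 + 10 = 158 mm.


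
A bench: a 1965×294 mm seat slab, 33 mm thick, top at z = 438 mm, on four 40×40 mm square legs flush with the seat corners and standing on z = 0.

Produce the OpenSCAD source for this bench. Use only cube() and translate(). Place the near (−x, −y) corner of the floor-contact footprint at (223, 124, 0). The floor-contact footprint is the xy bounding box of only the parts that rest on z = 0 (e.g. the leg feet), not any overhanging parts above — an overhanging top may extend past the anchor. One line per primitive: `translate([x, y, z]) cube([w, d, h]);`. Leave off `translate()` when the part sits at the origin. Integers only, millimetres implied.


translate([223, 124, 405]) cube([1965, 294, 33]);
translate([223, 124, 0]) cube([40, 40, 405]);
translate([223, 378, 0]) cube([40, 40, 405]);
translate([2148, 124, 0]) cube([40, 40, 405]);
translate([2148, 378, 0]) cube([40, 40, 405]);


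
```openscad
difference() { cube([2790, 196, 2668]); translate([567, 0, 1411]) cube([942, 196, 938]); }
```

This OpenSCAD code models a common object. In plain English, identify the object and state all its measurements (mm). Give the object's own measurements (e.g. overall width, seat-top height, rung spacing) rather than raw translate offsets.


A wall 2790 mm long (x), 196 mm thick (y), 2668 mm tall, with a rectangular window opening cut through it. The opening is 942 mm wide and 938 mm tall; its sill is at z = 1411 mm and its near (−x) edge is 567 mm from the wall's −x end. The opening passes through the full wall thickness.


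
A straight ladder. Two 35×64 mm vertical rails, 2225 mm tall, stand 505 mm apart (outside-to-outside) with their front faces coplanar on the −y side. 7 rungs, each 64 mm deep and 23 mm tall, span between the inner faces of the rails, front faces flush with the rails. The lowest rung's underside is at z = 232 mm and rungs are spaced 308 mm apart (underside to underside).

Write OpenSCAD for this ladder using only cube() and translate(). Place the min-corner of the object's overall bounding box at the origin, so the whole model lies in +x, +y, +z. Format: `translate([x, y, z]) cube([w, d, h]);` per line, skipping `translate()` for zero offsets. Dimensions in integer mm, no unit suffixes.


cube([35, 64, 2225]);
translate([470, 0, 0]) cube([35, 64, 2225]);
translate([35, 0, 232]) cube([435, 64, 23]);
translate([35, 0, 540]) cube([435, 64, 23]);
translate([35, 0, 848]) cube([435, 64, 23]);
translate([35, 0, 1156]) cube([435, 64, 23]);
translate([35, 0, 1464]) cube([435, 64, 23]);
translate([35, 0, 1772]) cube([435, 64, 23]);
translate([35, 0, 2080]) cube([435, 64, 23]);


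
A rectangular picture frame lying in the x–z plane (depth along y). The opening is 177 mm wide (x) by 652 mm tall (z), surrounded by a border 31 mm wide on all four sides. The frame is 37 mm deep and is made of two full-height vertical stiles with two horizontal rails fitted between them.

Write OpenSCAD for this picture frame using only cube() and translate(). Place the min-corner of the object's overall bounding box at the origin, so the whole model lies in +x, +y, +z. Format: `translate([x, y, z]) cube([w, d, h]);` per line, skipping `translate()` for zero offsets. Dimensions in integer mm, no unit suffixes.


cube([31, 37, 714]);
translate([208, 0, 0]) cube([31, 37, 714]);
translate([31, 0, 0]) cube([177, 37, 31]);
translate([31, 0, 683]) cube([177, 37, 31]);


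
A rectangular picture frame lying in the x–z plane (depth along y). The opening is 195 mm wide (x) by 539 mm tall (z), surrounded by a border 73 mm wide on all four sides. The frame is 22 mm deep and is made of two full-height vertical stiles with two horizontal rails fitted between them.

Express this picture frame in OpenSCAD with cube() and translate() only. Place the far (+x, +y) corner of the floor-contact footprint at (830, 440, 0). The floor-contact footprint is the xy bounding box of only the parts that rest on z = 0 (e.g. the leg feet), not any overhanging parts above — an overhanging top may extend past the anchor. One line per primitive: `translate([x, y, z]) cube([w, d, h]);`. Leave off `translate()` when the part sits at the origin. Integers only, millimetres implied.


translate([489, 418, 0]) cube([73, 22, 685]);
translate([757, 418, 0]) cube([73, 22, 685]);
translate([562, 418, 0]) cube([195, 22, 73]);
translate([562, 418, 612]) cube([195, 22, 73]);


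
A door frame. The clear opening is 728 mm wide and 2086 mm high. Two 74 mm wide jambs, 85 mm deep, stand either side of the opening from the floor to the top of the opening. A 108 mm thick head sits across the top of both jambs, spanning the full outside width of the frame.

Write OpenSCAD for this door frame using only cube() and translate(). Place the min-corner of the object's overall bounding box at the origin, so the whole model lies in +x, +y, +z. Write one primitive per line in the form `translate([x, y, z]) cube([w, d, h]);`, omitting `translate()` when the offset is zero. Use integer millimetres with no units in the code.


cube([74, 85, 2086]);
translate([802, 0, 0]) cube([74, 85, 2086]);
translate([0, 0, 2086]) cube([876, 85, 108]);


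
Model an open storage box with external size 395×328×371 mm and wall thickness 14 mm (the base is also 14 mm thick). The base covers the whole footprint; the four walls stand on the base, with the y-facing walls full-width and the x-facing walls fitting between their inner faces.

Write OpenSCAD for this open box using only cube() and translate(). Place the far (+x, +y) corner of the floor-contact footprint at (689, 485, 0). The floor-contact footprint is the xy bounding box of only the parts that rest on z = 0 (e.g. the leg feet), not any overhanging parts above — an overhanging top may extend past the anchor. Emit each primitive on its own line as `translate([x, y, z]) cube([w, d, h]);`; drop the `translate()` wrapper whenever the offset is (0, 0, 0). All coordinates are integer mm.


translate([294, 157, 0]) cube([395, 328, 14]);
translate([294, 157, 14]) cube([395, 14, 357]);
translate([294, 471, 14]) cube([395, 14, 357]);
translate([294, 171, 14]) cube([14, 300, 357]);
translate([675, 171, 14]) cube([14, 300, 357]);


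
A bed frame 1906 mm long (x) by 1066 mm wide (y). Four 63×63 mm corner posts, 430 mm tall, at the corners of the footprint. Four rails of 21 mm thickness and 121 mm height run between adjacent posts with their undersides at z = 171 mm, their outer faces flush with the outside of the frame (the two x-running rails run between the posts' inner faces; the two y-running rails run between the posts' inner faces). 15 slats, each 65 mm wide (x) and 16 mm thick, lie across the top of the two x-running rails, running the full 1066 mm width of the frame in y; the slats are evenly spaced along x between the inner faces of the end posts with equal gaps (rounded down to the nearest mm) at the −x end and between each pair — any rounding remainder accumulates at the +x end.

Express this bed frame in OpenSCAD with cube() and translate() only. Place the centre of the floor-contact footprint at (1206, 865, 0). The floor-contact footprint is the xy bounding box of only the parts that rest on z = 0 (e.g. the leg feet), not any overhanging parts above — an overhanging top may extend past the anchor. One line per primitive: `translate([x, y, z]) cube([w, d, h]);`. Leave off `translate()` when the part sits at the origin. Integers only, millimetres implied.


translate([253, 332, 0]) cube([63, 63, 430]);
translate([253, 1335, 0]) cube([63, 63, 430]);
translate([2096, 332, 0]) cube([63, 63, 430]);
translate([2096, 1335, 0]) cube([63, 63, 430]);
translate([316, 332, 171]) cube([1780, 21, 121]);
translate([316, 1377, 171]) cube([1780, 21, 121]);
translate([253, 395, 171]) cube([21, 940, 121]);
translate([2138, 395, 171]) cube([21, 940, 121]);
translate([366, 332, 292]) cube([65, 1066, 16]);
translate([481, 332, 292]) cube([65, 1066, 16]);
translate([596, 332, 292]) cube([65, 1066, 16]);
translate([711, 332, 292]) cube([65, 1066, 16]);
translate([826, 332, 292]) cube([65, 1066, 16]);
translate([941, 332, 292]) cube([65, 1066, 16]);
translate([1056, 332, 292]) cube([65, 1066, 16]);
translate([1171, 332, 292]) cube([65, 1066, 16]);
translate([1286, 332, 292]) cube([65, 1066, 16]);
translate([1401, 332, 292]) cube([65, 1066, 16]);
translate([1516, 332, 292]) cube([65, 1066, 16]);
translate([1631, 332, 292]) cube([65, 1066, 16]);
translate([1746, 332, 292]) cube([65, 1066, 16]);
translate([1861, 332, 292]) cube([65, 1066, 16]);
translate([1976, 332, 292]) cube([65, 1066, 16]);


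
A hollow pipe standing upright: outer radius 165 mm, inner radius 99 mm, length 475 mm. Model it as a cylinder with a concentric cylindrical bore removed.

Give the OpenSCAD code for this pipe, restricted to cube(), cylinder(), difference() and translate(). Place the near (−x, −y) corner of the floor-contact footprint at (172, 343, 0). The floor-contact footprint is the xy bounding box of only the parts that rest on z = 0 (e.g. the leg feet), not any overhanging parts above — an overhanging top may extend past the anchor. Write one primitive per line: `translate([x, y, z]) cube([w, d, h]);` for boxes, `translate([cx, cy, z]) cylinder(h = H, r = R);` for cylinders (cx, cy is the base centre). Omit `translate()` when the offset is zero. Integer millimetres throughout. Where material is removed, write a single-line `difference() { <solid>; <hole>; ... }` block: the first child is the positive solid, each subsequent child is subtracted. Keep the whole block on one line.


difference() { translate([337, 508, 0]) cylinder(h = 475, r = 165); translate([337, 508, 0]) cylinder(h = 475, r = 99); }


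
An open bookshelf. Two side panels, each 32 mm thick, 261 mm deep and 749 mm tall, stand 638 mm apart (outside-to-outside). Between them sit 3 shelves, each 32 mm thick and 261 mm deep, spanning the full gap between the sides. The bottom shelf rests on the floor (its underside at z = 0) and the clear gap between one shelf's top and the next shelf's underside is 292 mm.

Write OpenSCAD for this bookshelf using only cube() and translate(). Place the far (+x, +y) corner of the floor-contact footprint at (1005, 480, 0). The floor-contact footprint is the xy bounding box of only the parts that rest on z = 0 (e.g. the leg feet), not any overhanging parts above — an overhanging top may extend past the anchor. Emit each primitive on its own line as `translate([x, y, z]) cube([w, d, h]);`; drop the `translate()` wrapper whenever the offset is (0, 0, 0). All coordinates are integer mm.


translate([367, 219, 0]) cube([32, 261, 749]);
translate([973, 219, 0]) cube([32, 261, 749]);
translate([399, 219, 0]) cube([574, 261, 32]);
translate([399, 219, 324]) cube([574, 261, 32]);
translate([399, 219, 648]) cube([574, 261, 32]);
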